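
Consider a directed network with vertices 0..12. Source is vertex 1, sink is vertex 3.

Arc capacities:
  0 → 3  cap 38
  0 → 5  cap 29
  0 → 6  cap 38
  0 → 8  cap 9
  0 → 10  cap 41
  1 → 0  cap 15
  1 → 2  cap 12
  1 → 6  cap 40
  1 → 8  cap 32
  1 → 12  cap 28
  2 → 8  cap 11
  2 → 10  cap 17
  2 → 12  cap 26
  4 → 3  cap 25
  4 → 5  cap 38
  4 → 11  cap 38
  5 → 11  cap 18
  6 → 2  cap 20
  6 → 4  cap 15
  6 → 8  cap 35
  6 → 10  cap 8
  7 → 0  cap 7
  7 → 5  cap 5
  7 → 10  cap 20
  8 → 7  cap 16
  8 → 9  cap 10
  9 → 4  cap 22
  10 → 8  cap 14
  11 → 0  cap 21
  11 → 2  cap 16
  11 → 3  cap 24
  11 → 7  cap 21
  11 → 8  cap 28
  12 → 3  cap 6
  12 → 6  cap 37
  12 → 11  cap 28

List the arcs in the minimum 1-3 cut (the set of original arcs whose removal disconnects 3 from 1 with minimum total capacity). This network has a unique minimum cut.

augment #1: 1→0→3 push 15
augment #2: 1→12→3 push 6
augment #3: 1→6→4→3 push 15
augment #4: 1→12→11→3 push 22
augment #5: 1→2→12→11→3 push 2
augment #6: 1→8→7→0→3 push 7
augment #7: 1→8→9→4→3 push 10
augment #8: 1→2→12→11→0→3 push 4
augment #9: 1→8→7→5→11→0→3 push 5
max flow = 86; residual-reachable set from 1 gives S-side
cut edges (S→T): {(1,0), (6,4), (7,0), (7,5), (8,9), (12,3), (12,11)} total cap 86

Min-cut arcs: {(1,0), (6,4), (7,0), (7,5), (8,9), (12,3), (12,11)} (total capacity 86)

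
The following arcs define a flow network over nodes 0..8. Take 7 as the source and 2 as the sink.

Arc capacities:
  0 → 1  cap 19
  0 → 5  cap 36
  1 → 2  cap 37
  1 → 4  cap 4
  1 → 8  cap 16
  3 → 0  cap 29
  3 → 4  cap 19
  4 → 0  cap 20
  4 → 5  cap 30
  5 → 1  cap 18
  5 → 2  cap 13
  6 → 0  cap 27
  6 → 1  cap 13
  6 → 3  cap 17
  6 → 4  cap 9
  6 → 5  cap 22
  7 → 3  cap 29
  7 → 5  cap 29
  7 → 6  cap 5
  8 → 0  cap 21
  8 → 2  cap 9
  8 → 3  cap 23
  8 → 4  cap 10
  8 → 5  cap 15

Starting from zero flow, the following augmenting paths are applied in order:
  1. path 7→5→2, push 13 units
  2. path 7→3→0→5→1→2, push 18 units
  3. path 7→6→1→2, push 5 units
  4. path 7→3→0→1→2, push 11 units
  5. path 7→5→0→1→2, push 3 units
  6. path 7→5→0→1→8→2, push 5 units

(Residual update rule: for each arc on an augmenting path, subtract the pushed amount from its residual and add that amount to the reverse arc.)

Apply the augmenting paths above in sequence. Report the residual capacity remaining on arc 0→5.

Residual capacity of (0,5): 26

after path 1 (7→5→2, push 13): res(0,5)=36
after path 2 (7→3→0→5→1→2, push 18): res(0,5)=18
after path 3 (7→6→1→2, push 5): res(0,5)=18
after path 4 (7→3→0→1→2, push 11): res(0,5)=18
after path 5 (7→5→0→1→2, push 3): res(0,5)=21
after path 6 (7→5→0→1→8→2, push 5): res(0,5)=26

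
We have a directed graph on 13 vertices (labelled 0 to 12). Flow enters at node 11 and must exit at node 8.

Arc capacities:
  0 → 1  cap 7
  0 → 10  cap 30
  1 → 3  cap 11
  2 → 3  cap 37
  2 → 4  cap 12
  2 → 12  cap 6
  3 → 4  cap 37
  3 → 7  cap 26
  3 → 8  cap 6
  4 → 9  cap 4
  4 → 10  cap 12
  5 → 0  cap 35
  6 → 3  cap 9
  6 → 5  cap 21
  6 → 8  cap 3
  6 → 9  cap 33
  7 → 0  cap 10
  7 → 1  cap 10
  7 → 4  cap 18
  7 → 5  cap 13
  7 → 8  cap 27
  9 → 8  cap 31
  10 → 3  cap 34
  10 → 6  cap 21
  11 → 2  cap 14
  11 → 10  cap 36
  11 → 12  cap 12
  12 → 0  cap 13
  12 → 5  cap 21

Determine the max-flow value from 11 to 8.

augment #1: 11→2→3→8 bottleneck 6, total now 6
augment #2: 11→10→6→8 bottleneck 3, total now 9
augment #3: 11→2→3→7→8 bottleneck 8, total now 17
augment #4: 11→10→3→7→8 bottleneck 18, total now 35
augment #5: 11→10→6→9→8 bottleneck 15, total now 50
augment #6: 11→12→0→10→6→9→8 bottleneck 3, total now 53
augment #7: 11→12→0→1→3→4→9→8 bottleneck 4, total now 57

Maximum flow value: 57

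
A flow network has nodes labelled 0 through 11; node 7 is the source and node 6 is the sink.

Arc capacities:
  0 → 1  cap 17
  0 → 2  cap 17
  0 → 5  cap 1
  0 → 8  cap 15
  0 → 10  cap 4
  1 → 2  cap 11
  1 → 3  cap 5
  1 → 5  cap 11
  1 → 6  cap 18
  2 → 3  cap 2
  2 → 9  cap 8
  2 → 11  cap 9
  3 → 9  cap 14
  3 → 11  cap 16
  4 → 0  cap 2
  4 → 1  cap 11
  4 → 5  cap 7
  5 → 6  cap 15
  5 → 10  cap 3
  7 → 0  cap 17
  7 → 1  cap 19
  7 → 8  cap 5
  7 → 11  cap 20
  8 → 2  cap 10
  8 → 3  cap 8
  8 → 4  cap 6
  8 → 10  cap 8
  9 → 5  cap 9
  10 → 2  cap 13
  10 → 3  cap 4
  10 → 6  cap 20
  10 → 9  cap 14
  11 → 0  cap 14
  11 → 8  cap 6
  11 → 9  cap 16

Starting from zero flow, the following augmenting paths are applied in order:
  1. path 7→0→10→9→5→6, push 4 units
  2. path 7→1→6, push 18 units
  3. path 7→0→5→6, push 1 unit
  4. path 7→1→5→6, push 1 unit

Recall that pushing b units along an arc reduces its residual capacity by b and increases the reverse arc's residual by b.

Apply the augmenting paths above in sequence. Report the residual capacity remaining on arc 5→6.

after path 1 (7→0→10→9→5→6, push 4): res(5,6)=11
after path 2 (7→1→6, push 18): res(5,6)=11
after path 3 (7→0→5→6, push 1): res(5,6)=10
after path 4 (7→1→5→6, push 1): res(5,6)=9

Residual capacity of (5,6): 9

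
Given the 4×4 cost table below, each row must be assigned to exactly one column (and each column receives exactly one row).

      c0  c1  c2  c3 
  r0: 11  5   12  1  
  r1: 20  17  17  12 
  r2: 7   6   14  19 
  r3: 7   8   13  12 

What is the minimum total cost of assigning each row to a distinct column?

optimal assignment: row0→col3 (cost 1), row1→col2 (cost 17), row2→col1 (cost 6), row3→col0 (cost 7)
total = 1 + 17 + 6 + 7 = 31

Minimum assignment cost: 31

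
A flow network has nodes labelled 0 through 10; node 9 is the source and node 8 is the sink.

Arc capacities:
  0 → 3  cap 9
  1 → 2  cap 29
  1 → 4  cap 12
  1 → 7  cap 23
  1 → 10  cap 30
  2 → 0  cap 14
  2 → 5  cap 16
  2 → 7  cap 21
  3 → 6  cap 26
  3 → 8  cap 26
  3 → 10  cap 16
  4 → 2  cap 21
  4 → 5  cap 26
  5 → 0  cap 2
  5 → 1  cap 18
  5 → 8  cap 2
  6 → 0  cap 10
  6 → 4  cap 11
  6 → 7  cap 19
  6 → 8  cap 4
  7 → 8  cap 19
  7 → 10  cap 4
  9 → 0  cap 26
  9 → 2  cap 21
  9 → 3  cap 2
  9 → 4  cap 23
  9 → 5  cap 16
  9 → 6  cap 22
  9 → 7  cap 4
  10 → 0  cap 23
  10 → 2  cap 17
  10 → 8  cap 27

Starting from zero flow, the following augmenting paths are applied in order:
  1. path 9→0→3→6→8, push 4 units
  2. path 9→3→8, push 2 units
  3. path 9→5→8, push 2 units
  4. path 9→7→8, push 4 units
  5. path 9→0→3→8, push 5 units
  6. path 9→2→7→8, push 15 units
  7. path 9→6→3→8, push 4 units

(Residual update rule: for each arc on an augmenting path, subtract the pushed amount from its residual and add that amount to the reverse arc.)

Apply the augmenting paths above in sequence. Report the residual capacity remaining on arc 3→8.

Residual capacity of (3,8): 15

after path 1 (9→0→3→6→8, push 4): res(3,8)=26
after path 2 (9→3→8, push 2): res(3,8)=24
after path 3 (9→5→8, push 2): res(3,8)=24
after path 4 (9→7→8, push 4): res(3,8)=24
after path 5 (9→0→3→8, push 5): res(3,8)=19
after path 6 (9→2→7→8, push 15): res(3,8)=19
after path 7 (9→6→3→8, push 4): res(3,8)=15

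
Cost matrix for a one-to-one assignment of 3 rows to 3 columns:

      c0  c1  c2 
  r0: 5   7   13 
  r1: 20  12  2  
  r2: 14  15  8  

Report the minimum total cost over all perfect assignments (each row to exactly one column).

Minimum assignment cost: 22

optimal assignment: row0→col0 (cost 5), row1→col2 (cost 2), row2→col1 (cost 15)
total = 5 + 2 + 15 = 22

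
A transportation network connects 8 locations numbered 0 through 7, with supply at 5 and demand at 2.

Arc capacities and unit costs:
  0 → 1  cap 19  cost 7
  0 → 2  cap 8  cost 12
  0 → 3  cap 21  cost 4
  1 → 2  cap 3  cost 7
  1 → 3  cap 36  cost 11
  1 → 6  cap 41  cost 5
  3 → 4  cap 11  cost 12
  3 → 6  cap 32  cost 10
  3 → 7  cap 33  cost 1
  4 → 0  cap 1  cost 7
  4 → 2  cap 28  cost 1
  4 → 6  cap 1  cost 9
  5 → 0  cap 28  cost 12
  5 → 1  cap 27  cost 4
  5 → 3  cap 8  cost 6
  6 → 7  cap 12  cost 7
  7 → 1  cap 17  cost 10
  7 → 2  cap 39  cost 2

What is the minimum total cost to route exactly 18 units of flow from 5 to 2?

shortest-cost path #1: 5→3→7→2 push 8 @ unit cost 9 (adds 72)
shortest-cost path #2: 5→1→2 push 3 @ unit cost 11 (adds 33)
shortest-cost path #3: 5→1→3→7→2 push 7 @ unit cost 18 (adds 126)
total cost = 231

Minimum cost for 18 units: 231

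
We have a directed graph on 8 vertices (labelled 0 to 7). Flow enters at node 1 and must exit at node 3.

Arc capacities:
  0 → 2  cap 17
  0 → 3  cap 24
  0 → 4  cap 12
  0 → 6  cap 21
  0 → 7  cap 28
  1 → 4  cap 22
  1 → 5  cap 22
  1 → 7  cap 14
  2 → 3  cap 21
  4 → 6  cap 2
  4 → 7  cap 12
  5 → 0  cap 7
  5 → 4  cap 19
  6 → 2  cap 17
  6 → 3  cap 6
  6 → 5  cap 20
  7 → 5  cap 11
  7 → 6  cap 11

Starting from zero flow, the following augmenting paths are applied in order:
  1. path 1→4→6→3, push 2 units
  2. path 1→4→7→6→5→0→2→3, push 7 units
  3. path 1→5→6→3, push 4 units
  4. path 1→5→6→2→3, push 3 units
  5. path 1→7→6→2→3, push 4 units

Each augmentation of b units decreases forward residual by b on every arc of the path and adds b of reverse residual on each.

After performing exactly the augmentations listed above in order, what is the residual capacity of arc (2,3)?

Residual capacity of (2,3): 7

after path 1 (1→4→6→3, push 2): res(2,3)=21
after path 2 (1→4→7→6→5→0→2→3, push 7): res(2,3)=14
after path 3 (1→5→6→3, push 4): res(2,3)=14
after path 4 (1→5→6→2→3, push 3): res(2,3)=11
after path 5 (1→7→6→2→3, push 4): res(2,3)=7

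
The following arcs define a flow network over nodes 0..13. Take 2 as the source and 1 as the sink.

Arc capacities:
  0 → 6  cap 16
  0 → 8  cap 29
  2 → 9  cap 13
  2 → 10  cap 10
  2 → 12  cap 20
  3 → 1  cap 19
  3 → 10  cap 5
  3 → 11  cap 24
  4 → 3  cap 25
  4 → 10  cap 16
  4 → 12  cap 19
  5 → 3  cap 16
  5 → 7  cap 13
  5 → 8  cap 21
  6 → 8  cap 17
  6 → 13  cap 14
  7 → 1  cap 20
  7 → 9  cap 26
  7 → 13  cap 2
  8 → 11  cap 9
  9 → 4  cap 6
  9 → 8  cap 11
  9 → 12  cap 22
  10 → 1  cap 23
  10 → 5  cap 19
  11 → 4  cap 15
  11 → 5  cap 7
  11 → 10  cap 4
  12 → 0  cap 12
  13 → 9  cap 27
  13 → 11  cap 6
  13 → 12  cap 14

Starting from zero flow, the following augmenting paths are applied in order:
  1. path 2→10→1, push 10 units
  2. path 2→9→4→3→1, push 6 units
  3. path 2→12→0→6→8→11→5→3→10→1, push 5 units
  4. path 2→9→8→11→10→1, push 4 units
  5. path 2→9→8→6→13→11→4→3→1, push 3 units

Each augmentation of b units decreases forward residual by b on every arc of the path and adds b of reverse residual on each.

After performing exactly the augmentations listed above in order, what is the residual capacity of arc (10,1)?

Residual capacity of (10,1): 4

after path 1 (2→10→1, push 10): res(10,1)=13
after path 2 (2→9→4→3→1, push 6): res(10,1)=13
after path 3 (2→12→0→6→8→11→5→3→10→1, push 5): res(10,1)=8
after path 4 (2→9→8→11→10→1, push 4): res(10,1)=4
after path 5 (2→9→8→6→13→11→4→3→1, push 3): res(10,1)=4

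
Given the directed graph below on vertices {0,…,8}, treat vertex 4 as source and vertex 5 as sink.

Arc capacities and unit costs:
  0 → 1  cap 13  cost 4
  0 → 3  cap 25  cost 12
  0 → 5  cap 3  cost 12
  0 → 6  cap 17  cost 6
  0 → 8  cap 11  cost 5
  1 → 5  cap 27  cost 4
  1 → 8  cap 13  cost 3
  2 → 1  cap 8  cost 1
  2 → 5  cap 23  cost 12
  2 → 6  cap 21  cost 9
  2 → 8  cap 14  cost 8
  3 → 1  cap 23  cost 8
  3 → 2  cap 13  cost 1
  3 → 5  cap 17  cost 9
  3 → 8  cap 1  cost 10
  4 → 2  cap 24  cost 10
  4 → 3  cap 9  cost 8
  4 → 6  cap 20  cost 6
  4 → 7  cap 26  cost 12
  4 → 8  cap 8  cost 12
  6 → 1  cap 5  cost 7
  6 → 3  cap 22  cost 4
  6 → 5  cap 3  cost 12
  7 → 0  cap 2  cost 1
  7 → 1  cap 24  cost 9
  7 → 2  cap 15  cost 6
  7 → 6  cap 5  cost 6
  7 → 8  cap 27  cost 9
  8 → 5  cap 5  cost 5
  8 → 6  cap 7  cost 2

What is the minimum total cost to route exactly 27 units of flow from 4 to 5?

Minimum cost for 27 units: 443

shortest-cost path #1: 4→3→2→1→5 push 8 @ unit cost 14 (adds 112)
shortest-cost path #2: 4→8→5 push 5 @ unit cost 17 (adds 85)
shortest-cost path #3: 4→6→1→5 push 5 @ unit cost 17 (adds 85)
shortest-cost path #4: 4→3→5 push 1 @ unit cost 17 (adds 17)
shortest-cost path #5: 4→6→5 push 3 @ unit cost 18 (adds 54)
shortest-cost path #6: 4→2→3→5 push 5 @ unit cost 18 (adds 90)
total cost = 443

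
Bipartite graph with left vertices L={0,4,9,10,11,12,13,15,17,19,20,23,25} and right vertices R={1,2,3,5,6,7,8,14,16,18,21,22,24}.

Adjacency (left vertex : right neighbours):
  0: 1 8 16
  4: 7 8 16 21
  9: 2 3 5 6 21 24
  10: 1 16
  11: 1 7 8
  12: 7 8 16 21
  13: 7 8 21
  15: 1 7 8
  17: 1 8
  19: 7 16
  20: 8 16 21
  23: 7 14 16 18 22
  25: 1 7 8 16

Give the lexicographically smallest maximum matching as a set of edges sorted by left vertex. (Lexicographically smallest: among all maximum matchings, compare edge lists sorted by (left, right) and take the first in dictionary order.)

|M| = 7 (so the lex-smallest maximum matching has 7 edges)
process left vertices in ascending order; for each, take the smallest-labelled available neighbour that still permits 7 edges overall, or leave it unmatched if none does
lex-smallest matching: {0-1, 4-7, 9-2, 10-16, 11-8, 12-21, 23-14}

Lex-smallest maximum matching: {(0,1), (4,7), (9,2), (10,16), (11,8), (12,21), (23,14)}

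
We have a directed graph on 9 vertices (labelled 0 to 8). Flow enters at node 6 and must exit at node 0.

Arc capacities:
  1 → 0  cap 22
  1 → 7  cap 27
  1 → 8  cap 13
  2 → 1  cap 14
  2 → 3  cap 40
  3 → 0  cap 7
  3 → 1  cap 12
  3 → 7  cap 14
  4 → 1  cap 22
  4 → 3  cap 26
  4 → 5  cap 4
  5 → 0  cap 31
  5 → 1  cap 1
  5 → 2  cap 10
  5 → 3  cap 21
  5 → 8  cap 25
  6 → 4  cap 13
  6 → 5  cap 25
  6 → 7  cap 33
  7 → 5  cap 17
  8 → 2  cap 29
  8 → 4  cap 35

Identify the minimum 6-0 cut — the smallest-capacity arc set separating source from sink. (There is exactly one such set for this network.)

augment #1: 6→5→0 push 25
augment #2: 6→4→1→0 push 13
augment #3: 6→7→5→0 push 6
augment #4: 6→7→5→1→0 push 1
augment #5: 6→7→5→3→0 push 7
augment #6: 6→7→5→2→1→0 push 3
max flow = 55; residual-reachable set from 6 gives S-side
cut edges (S→T): {(6,4), (6,5), (7,5)} total cap 55

Min-cut arcs: {(6,4), (6,5), (7,5)} (total capacity 55)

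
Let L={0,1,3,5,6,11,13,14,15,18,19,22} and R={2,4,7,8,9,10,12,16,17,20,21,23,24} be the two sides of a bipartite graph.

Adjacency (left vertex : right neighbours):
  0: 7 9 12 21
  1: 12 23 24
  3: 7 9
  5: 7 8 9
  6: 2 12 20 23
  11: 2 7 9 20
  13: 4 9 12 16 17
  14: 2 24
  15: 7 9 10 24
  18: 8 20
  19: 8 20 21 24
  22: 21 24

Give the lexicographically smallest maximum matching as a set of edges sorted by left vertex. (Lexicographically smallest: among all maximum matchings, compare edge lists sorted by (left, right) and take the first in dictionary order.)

|M| = 11 (so the lex-smallest maximum matching has 11 edges)
process left vertices in ascending order; for each, take the smallest-labelled available neighbour that still permits 11 edges overall, or leave it unmatched if none does
lex-smallest matching: {0-7, 1-12, 3-9, 5-8, 6-23, 11-2, 13-4, 14-24, 15-10, 18-20, 19-21}

Lex-smallest maximum matching: {(0,7), (1,12), (3,9), (5,8), (6,23), (11,2), (13,4), (14,24), (15,10), (18,20), (19,21)}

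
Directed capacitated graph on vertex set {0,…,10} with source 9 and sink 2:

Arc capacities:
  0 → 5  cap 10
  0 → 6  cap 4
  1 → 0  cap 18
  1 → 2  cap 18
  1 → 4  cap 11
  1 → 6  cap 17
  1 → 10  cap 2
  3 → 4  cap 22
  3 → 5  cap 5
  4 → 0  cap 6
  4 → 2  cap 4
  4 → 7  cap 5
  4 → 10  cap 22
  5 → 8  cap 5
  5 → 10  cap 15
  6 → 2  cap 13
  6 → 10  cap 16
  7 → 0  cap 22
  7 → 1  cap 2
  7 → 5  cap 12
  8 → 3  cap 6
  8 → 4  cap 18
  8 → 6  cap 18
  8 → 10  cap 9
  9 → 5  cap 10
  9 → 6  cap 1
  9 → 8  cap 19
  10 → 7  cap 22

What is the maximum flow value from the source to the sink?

Maximum flow value: 19

augment #1: 9→6→2 bottleneck 1, total now 1
augment #2: 9→8→4→2 bottleneck 4, total now 5
augment #3: 9→8→6→2 bottleneck 12, total now 17
augment #4: 9→5→10→7→1→2 bottleneck 2, total now 19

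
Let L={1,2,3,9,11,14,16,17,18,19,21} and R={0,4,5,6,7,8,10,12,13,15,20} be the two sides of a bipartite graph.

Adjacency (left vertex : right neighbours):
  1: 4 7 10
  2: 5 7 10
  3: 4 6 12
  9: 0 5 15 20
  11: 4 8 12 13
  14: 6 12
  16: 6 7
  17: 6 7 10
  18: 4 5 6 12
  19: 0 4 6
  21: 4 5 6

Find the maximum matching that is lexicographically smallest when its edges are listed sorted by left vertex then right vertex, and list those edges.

Lex-smallest maximum matching: {(1,4), (2,5), (3,6), (9,15), (11,8), (14,12), (16,7), (17,10), (19,0)}

|M| = 9 (so the lex-smallest maximum matching has 9 edges)
process left vertices in ascending order; for each, take the smallest-labelled available neighbour that still permits 9 edges overall, or leave it unmatched if none does
lex-smallest matching: {1-4, 2-5, 3-6, 9-15, 11-8, 14-12, 16-7, 17-10, 19-0}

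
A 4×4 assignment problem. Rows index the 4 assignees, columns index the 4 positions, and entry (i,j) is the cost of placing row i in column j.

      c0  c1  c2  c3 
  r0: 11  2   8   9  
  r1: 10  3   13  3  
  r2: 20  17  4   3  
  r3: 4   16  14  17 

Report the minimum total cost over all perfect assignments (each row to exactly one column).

Minimum assignment cost: 13

optimal assignment: row0→col1 (cost 2), row1→col3 (cost 3), row2→col2 (cost 4), row3→col0 (cost 4)
total = 2 + 3 + 4 + 4 = 13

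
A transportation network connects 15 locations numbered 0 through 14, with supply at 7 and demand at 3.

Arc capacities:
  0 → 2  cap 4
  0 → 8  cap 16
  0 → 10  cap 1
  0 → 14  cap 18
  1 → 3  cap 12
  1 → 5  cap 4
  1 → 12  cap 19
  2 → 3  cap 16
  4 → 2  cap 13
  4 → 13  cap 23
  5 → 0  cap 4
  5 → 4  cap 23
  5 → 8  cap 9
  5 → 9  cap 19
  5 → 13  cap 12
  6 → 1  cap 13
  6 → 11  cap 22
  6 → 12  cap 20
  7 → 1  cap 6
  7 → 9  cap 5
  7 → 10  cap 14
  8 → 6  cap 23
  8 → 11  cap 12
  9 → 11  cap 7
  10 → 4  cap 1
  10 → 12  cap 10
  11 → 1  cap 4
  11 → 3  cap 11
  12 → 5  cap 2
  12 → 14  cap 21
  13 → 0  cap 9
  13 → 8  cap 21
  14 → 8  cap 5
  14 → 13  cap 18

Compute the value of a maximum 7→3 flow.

Maximum flow value: 22

augment #1: 7→1→3 bottleneck 6, total now 6
augment #2: 7→9→11→3 bottleneck 5, total now 11
augment #3: 7→10→4→2→3 bottleneck 1, total now 12
augment #4: 7→10→12→5→0→2→3 bottleneck 2, total now 14
augment #5: 7→10→12→14→8→11→3 bottleneck 5, total now 19
augment #6: 7→10→12→14→13→0→2→3 bottleneck 2, total now 21
augment #7: 7→10→12→14→13→8→11→3 bottleneck 1, total now 22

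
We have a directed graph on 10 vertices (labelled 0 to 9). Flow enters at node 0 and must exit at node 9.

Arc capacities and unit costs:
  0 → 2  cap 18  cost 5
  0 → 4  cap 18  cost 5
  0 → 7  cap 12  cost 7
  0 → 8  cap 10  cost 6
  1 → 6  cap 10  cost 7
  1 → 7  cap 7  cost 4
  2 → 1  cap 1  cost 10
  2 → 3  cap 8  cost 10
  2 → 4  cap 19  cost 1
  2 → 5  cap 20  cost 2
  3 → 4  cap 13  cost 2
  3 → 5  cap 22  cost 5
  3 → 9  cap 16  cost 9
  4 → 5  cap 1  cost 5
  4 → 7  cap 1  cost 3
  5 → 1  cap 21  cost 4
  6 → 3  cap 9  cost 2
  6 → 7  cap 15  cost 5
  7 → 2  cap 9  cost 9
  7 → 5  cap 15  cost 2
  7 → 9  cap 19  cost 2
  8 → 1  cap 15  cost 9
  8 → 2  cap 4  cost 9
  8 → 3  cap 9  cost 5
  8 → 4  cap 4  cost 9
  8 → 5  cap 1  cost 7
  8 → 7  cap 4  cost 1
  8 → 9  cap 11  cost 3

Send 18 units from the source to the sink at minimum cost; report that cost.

shortest-cost path #1: 0→7→9 push 12 @ unit cost 9 (adds 108)
shortest-cost path #2: 0→8→9 push 6 @ unit cost 9 (adds 54)
total cost = 162

Minimum cost for 18 units: 162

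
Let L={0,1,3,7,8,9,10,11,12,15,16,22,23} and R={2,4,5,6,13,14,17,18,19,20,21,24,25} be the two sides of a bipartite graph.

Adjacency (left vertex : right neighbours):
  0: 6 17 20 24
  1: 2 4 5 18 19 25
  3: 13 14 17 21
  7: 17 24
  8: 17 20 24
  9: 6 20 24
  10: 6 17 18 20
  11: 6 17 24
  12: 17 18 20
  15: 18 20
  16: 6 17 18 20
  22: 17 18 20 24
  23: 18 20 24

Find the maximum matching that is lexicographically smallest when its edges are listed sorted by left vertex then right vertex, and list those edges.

Lex-smallest maximum matching: {(0,6), (1,2), (3,13), (7,17), (8,20), (9,24), (10,18)}

|M| = 7 (so the lex-smallest maximum matching has 7 edges)
process left vertices in ascending order; for each, take the smallest-labelled available neighbour that still permits 7 edges overall, or leave it unmatched if none does
lex-smallest matching: {0-6, 1-2, 3-13, 7-17, 8-20, 9-24, 10-18}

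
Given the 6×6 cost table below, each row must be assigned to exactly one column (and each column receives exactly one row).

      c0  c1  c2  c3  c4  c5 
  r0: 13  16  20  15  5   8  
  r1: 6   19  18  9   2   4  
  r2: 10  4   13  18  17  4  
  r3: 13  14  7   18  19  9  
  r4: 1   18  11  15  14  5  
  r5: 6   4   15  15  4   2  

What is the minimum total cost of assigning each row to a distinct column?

optimal assignment: row0→col4 (cost 5), row1→col3 (cost 9), row2→col1 (cost 4), row3→col2 (cost 7), row4→col0 (cost 1), row5→col5 (cost 2)
total = 5 + 9 + 4 + 7 + 1 + 2 = 28

Minimum assignment cost: 28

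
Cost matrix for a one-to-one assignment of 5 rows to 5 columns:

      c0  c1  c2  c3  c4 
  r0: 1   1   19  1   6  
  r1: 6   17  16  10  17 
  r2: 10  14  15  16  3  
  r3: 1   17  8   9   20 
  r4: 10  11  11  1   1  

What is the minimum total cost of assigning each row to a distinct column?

Minimum assignment cost: 19

optimal assignment: row0→col1 (cost 1), row1→col0 (cost 6), row2→col4 (cost 3), row3→col2 (cost 8), row4→col3 (cost 1)
total = 1 + 6 + 3 + 8 + 1 = 19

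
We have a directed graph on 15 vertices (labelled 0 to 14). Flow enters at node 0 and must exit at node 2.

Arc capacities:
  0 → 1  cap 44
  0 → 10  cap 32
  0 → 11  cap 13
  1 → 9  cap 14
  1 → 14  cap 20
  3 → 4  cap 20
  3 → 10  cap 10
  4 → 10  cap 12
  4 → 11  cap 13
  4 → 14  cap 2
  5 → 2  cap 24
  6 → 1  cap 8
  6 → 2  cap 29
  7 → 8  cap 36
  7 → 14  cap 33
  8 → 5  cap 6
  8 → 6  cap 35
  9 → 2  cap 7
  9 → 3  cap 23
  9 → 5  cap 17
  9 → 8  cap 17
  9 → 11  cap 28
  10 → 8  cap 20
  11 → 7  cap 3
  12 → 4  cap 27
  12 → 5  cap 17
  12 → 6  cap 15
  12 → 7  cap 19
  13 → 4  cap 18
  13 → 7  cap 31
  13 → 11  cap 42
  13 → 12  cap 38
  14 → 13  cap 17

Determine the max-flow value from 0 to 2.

Maximum flow value: 54

augment #1: 0→1→9→2 bottleneck 7, total now 7
augment #2: 0→1→9→5→2 bottleneck 7, total now 14
augment #3: 0→10→8→5→2 bottleneck 6, total now 20
augment #4: 0→10→8→6→2 bottleneck 14, total now 34
augment #5: 0→11→7→8→6→2 bottleneck 3, total now 37
augment #6: 0→1→14→13→12→5→2 bottleneck 11, total now 48
augment #7: 0→1→14→13→12→6→2 bottleneck 6, total now 54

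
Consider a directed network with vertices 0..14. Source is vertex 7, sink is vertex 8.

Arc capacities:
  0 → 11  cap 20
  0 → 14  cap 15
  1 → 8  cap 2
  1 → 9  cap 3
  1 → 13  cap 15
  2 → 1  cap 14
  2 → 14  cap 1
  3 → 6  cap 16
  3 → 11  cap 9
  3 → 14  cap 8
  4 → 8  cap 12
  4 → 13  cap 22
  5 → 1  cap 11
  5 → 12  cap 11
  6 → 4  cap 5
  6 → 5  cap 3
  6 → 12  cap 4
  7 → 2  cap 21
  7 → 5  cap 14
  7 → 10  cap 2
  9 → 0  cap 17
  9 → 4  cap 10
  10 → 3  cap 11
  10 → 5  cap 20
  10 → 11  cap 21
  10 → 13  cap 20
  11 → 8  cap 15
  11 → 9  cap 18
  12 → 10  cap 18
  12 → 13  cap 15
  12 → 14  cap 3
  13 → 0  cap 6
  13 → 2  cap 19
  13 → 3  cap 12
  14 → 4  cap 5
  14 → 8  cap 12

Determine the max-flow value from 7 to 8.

augment #1: 7→2→1→8 bottleneck 2, total now 2
augment #2: 7→2→14→8 bottleneck 1, total now 3
augment #3: 7→10→11→8 bottleneck 2, total now 5
augment #4: 7→5→12→14→8 bottleneck 3, total now 8
augment #5: 7→2→1→9→4→8 bottleneck 3, total now 11
augment #6: 7→5→12→10→11→8 bottleneck 8, total now 19
augment #7: 7→2→1→13→0→11→8 bottleneck 5, total now 24
augment #8: 7→2→1→13→0→14→8 bottleneck 1, total now 25
augment #9: 7→2→1→13→3→14→8 bottleneck 3, total now 28
augment #10: 7→5→1→13→3→14→8 bottleneck 3, total now 31

Maximum flow value: 31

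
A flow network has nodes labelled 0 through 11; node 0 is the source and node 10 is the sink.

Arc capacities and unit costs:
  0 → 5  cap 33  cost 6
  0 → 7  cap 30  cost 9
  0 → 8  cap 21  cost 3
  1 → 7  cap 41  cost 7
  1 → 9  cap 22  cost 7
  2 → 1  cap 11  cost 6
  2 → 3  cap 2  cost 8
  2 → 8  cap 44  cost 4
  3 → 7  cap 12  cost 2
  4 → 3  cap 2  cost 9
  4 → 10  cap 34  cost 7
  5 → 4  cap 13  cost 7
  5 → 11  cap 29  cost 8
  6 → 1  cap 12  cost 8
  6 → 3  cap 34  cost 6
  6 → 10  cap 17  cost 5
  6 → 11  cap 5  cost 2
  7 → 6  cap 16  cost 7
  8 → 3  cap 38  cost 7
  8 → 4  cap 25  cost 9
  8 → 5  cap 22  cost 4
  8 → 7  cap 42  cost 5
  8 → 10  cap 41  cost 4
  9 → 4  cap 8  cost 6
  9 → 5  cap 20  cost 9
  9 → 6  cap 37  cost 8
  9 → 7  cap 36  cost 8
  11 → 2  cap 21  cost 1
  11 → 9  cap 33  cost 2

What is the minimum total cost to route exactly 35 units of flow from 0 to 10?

Minimum cost for 35 units: 428

shortest-cost path #1: 0→8→10 push 21 @ unit cost 7 (adds 147)
shortest-cost path #2: 0→5→4→10 push 13 @ unit cost 20 (adds 260)
shortest-cost path #3: 0→7→6→10 push 1 @ unit cost 21 (adds 21)
total cost = 428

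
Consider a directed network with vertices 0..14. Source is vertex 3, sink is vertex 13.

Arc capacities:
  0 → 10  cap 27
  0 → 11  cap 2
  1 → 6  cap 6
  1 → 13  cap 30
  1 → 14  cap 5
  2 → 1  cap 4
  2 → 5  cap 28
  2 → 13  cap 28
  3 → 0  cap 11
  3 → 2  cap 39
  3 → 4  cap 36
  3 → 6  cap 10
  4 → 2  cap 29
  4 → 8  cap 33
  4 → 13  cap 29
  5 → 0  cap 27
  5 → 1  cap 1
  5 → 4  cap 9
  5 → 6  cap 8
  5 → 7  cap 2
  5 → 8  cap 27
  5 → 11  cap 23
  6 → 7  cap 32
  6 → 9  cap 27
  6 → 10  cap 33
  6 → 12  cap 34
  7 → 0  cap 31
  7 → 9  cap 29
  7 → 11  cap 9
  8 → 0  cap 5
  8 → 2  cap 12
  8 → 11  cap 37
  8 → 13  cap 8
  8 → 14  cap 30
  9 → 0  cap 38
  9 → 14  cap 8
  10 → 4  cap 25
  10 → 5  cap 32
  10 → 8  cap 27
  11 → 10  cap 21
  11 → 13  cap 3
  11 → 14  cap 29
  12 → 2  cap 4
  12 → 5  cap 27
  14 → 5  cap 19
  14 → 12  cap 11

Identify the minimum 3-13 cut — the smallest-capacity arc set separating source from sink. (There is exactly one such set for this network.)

augment #1: 3→2→13 push 28
augment #2: 3→4→13 push 29
augment #3: 3→0→11→13 push 2
augment #4: 3→2→1→13 push 4
augment #5: 3→4→8→13 push 7
augment #6: 3→0→10→8→13 push 1
augment #7: 3→2→5→1→13 push 1
augment #8: 3→2→5→11→13 push 1
max flow = 73; residual-reachable set from 3 gives S-side
cut edges (S→T): {(2,1), (2,13), (4,13), (5,1), (8,13), (11,13)} total cap 73

Min-cut arcs: {(2,1), (2,13), (4,13), (5,1), (8,13), (11,13)} (total capacity 73)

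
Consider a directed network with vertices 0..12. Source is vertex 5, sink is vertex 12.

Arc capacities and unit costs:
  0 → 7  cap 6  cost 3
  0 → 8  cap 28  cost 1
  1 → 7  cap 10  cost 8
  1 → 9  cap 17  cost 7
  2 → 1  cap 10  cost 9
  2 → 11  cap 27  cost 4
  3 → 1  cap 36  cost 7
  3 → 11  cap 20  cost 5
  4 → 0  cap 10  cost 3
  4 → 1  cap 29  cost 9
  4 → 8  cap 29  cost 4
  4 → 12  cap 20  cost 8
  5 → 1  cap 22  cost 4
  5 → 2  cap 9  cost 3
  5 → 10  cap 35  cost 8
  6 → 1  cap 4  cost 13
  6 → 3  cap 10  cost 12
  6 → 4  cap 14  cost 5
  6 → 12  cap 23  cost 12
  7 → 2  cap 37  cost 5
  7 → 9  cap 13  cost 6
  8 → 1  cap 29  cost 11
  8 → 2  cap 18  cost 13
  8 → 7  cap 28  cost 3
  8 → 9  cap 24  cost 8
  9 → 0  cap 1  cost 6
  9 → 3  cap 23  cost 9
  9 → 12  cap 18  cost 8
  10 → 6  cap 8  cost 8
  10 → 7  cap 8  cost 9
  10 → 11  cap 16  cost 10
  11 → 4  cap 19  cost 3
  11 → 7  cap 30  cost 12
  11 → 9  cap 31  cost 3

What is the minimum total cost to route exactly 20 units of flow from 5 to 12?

shortest-cost path #1: 5→2→11→4→12 push 9 @ unit cost 18 (adds 162)
shortest-cost path #2: 5→1→9→12 push 11 @ unit cost 19 (adds 209)
total cost = 371

Minimum cost for 20 units: 371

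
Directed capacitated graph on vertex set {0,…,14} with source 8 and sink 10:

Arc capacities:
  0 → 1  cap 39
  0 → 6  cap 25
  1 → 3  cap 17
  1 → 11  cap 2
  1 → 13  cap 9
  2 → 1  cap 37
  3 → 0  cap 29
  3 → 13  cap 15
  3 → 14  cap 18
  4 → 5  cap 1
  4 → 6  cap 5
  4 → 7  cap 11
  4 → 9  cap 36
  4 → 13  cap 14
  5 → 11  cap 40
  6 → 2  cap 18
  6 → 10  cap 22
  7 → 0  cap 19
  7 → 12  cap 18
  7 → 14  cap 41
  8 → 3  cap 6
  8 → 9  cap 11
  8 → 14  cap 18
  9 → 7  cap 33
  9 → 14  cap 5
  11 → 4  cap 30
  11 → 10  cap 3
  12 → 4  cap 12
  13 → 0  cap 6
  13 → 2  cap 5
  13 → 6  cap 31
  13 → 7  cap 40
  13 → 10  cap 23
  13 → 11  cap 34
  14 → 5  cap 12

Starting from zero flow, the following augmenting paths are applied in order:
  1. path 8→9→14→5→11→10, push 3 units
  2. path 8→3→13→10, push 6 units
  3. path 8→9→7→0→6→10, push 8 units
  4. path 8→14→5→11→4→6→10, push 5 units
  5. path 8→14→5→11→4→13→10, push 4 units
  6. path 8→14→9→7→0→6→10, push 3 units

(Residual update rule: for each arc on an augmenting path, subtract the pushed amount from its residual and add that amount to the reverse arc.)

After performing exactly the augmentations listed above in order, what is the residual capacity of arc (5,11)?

Residual capacity of (5,11): 28

after path 1 (8→9→14→5→11→10, push 3): res(5,11)=37
after path 2 (8→3→13→10, push 6): res(5,11)=37
after path 3 (8→9→7→0→6→10, push 8): res(5,11)=37
after path 4 (8→14→5→11→4→6→10, push 5): res(5,11)=32
after path 5 (8→14→5→11→4→13→10, push 4): res(5,11)=28
after path 6 (8→14→9→7→0→6→10, push 3): res(5,11)=28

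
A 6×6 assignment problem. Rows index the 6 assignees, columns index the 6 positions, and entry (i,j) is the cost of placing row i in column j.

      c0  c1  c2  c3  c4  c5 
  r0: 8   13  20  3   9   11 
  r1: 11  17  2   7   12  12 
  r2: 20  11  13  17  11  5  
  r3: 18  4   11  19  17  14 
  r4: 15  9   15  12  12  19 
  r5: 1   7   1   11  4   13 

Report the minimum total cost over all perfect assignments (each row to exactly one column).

optimal assignment: row0→col3 (cost 3), row1→col2 (cost 2), row2→col5 (cost 5), row3→col1 (cost 4), row4→col4 (cost 12), row5→col0 (cost 1)
total = 3 + 2 + 5 + 4 + 12 + 1 = 27

Minimum assignment cost: 27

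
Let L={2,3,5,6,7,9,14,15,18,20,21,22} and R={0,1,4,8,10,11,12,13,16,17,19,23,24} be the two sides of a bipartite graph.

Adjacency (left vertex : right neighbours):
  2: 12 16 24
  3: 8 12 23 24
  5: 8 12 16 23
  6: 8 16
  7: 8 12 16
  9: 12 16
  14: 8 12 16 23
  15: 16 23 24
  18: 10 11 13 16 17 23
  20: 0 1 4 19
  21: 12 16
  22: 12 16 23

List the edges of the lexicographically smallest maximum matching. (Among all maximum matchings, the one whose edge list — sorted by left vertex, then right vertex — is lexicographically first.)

Lex-smallest maximum matching: {(2,12), (3,8), (5,16), (14,23), (15,24), (18,10), (20,0)}

|M| = 7 (so the lex-smallest maximum matching has 7 edges)
process left vertices in ascending order; for each, take the smallest-labelled available neighbour that still permits 7 edges overall, or leave it unmatched if none does
lex-smallest matching: {2-12, 3-8, 5-16, 14-23, 15-24, 18-10, 20-0}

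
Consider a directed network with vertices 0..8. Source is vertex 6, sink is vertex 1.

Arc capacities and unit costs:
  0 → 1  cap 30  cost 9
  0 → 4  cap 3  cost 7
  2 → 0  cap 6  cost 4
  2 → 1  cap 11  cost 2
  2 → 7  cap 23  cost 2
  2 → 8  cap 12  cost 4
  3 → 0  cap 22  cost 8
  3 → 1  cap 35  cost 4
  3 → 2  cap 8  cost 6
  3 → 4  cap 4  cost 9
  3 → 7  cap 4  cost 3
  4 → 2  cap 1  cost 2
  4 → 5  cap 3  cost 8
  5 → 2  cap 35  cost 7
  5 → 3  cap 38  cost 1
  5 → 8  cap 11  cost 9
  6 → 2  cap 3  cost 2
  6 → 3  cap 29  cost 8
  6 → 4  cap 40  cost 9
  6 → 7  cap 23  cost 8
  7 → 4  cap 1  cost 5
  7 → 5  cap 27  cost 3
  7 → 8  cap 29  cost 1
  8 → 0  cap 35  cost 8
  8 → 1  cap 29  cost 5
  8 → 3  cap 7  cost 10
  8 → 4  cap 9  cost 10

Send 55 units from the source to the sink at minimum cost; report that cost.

shortest-cost path #1: 6→2→1 push 3 @ unit cost 4 (adds 12)
shortest-cost path #2: 6→3→1 push 29 @ unit cost 12 (adds 348)
shortest-cost path #3: 6→4→2→1 push 1 @ unit cost 13 (adds 13)
shortest-cost path #4: 6→7→8→1 push 22 @ unit cost 14 (adds 308)
total cost = 681

Minimum cost for 55 units: 681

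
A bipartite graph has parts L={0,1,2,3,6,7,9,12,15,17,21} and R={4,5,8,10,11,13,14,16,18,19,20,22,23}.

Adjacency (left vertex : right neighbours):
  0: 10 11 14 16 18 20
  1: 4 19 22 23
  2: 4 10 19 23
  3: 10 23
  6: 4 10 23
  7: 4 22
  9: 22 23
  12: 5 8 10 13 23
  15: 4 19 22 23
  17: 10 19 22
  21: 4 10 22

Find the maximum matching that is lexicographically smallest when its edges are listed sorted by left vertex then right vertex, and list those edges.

|M| = 7 (so the lex-smallest maximum matching has 7 edges)
process left vertices in ascending order; for each, take the smallest-labelled available neighbour that still permits 7 edges overall, or leave it unmatched if none does
lex-smallest matching: {0-11, 1-4, 2-10, 3-23, 7-22, 12-5, 15-19}

Lex-smallest maximum matching: {(0,11), (1,4), (2,10), (3,23), (7,22), (12,5), (15,19)}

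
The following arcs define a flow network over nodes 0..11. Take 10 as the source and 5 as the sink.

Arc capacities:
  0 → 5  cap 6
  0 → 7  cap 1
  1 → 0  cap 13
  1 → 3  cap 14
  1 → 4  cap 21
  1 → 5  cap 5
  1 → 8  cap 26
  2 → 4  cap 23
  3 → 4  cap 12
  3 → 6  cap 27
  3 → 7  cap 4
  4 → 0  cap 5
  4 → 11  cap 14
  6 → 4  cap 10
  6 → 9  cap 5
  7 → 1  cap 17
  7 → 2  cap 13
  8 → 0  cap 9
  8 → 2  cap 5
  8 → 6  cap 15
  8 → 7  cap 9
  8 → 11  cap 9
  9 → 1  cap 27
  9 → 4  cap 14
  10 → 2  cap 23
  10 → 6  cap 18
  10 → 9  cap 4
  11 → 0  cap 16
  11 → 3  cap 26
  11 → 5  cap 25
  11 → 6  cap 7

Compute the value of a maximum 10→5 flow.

Maximum flow value: 28

augment #1: 10→9→1→5 bottleneck 4, total now 4
augment #2: 10→2→4→0→5 bottleneck 5, total now 9
augment #3: 10→2→4→11→5 bottleneck 14, total now 23
augment #4: 10→6→9→1→5 bottleneck 1, total now 24
augment #5: 10→6→9→1→0→5 bottleneck 1, total now 25
augment #6: 10→6→9→1→8→11→5 bottleneck 3, total now 28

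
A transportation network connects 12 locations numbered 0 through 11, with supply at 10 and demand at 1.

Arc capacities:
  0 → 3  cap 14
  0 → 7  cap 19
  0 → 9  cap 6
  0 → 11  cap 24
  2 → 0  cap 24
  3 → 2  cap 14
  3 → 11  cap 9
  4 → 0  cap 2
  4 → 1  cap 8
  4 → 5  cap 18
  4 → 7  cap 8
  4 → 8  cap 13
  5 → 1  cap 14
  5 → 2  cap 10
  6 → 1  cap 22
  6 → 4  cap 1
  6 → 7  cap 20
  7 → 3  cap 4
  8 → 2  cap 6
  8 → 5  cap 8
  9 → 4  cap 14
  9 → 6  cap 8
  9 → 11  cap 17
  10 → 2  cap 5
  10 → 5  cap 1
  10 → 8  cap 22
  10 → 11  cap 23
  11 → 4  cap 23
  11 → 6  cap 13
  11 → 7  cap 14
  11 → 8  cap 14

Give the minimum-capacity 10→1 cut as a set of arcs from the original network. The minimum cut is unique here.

Min-cut arcs: {(0,9), (4,1), (5,1), (11,6)} (total capacity 41)

augment #1: 10→5→1 push 1
augment #2: 10→8→5→1 push 8
augment #3: 10→11→4→1 push 8
augment #4: 10→11→6→1 push 13
augment #5: 10→11→4→5→1 push 2
augment #6: 10→2→0→9→6→1 push 5
augment #7: 10→8→2→0→9→6→1 push 1
augment #8: 10→8→2→0→11→4→5→1 push 3
max flow = 41; residual-reachable set from 10 gives S-side
cut edges (S→T): {(0,9), (4,1), (5,1), (11,6)} total cap 41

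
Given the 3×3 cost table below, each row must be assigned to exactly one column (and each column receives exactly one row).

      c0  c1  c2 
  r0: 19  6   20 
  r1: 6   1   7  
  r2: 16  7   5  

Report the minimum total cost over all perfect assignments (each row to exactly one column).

optimal assignment: row0→col1 (cost 6), row1→col0 (cost 6), row2→col2 (cost 5)
total = 6 + 6 + 5 = 17

Minimum assignment cost: 17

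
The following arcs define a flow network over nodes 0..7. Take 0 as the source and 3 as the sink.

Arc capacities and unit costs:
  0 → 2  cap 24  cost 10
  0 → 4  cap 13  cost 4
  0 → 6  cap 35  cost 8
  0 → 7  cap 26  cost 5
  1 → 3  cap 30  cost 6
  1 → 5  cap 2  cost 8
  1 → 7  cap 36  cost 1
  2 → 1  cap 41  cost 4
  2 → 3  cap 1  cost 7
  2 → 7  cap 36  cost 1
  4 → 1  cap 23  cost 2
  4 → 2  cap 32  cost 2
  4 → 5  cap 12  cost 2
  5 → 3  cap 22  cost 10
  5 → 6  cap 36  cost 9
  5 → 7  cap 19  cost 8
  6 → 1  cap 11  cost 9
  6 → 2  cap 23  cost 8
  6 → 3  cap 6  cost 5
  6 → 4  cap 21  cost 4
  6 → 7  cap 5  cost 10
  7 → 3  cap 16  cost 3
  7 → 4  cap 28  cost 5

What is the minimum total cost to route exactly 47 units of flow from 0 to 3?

shortest-cost path #1: 0→7→3 push 16 @ unit cost 8 (adds 128)
shortest-cost path #2: 0→4→1→3 push 13 @ unit cost 12 (adds 156)
shortest-cost path #3: 0→6→3 push 6 @ unit cost 13 (adds 78)
shortest-cost path #4: 0→2→3 push 1 @ unit cost 17 (adds 17)
shortest-cost path #5: 0→7→4→1→3 push 10 @ unit cost 18 (adds 180)
shortest-cost path #6: 0→2→1→3 push 1 @ unit cost 20 (adds 20)
total cost = 579

Minimum cost for 47 units: 579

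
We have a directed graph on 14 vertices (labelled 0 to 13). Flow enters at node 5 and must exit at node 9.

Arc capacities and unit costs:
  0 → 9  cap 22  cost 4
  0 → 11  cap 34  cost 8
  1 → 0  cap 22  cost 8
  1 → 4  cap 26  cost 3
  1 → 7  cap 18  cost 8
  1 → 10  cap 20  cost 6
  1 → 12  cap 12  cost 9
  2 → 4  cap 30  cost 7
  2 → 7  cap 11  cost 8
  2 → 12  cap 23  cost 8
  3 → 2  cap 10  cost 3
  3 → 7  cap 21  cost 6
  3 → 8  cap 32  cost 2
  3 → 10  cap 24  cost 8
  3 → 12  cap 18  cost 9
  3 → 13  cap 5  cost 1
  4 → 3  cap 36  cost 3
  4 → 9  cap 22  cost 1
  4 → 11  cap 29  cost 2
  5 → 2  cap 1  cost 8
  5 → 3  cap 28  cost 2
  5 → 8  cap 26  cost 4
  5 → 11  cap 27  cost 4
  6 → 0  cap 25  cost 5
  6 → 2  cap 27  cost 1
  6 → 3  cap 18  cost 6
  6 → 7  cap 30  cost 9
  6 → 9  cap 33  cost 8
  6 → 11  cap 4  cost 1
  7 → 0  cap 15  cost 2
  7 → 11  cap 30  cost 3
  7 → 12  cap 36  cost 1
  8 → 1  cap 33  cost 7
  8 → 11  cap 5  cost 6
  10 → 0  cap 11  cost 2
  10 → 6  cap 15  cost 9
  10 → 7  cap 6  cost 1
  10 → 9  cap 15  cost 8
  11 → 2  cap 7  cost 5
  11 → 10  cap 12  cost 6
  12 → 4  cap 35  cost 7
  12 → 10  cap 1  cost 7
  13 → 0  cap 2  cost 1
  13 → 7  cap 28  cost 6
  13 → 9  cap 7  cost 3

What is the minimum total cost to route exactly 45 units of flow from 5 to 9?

Minimum cost for 45 units: 602

shortest-cost path #1: 5→3→13→9 push 5 @ unit cost 6 (adds 30)
shortest-cost path #2: 5→3→2→4→9 push 10 @ unit cost 13 (adds 130)
shortest-cost path #3: 5→3→7→0→9 push 13 @ unit cost 14 (adds 182)
shortest-cost path #4: 5→8→1→4→9 push 12 @ unit cost 15 (adds 180)
shortest-cost path #5: 5→11→10→0→9 push 5 @ unit cost 16 (adds 80)
total cost = 602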